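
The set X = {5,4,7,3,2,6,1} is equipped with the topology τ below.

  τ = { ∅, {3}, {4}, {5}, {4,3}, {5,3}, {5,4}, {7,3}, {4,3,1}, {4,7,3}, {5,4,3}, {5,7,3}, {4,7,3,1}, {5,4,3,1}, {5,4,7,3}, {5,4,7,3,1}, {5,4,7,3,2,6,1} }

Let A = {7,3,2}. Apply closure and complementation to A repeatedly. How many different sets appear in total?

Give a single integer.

6

closure: X∖int(X∖A) = X∖{5,4} = {7,3,2,6,1}
Let k=closure and c=complement:
  1. A     = {7,3,2}
  2. kA    = {7,3,2,6,1}
  3. cA    = {5,4,6,1}
  4. ckA   = {5,4}
  5. kcA   = {5,4,2,6,1}
  6. ckcA  = {7,3}
— saturated at 6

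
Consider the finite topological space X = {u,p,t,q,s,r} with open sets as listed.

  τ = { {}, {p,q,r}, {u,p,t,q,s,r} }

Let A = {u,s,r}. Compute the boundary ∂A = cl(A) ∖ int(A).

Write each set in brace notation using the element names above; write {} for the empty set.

{u,p,t,q,s,r}

open subsets of A: {}; so int(A) = {}
closure: X∖int(X∖A) = X∖{} = {u,p,t,q,s,r}
∂A = {u,p,t,q,s,r} minus {} = {u,p,t,q,s,r}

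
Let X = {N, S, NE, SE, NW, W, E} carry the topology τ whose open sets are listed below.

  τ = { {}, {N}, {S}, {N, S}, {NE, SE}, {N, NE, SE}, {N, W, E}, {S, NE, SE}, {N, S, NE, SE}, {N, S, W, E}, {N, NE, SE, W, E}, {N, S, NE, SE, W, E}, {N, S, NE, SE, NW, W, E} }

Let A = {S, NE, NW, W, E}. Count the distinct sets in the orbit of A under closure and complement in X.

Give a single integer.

closure: X∖int(X∖A) = X∖{N} = {S, NE, SE, NW, W, E}
Let k=closure and c=complement:
  1. A     = {S, NE, NW, W, E}
  2. kA    = {S, NE, SE, NW, W, E}
  3. cA    = {N, SE}
  4. ckA   = {N}
  5. kcA   = {N, NE, SE, NW, W, E}
  6. kckA  = {N, NW, W, E}
  7. ckcA  = {S}
  8. ckckA = {S, NE, SE}
  9. kckcA = {S, NW}
  10. kckckA = {S, NE, SE, NW}
  11. ckckcA = {N, NE, SE, W, E}
  12. ckckckA = {N, W, E}
— saturated at 12

12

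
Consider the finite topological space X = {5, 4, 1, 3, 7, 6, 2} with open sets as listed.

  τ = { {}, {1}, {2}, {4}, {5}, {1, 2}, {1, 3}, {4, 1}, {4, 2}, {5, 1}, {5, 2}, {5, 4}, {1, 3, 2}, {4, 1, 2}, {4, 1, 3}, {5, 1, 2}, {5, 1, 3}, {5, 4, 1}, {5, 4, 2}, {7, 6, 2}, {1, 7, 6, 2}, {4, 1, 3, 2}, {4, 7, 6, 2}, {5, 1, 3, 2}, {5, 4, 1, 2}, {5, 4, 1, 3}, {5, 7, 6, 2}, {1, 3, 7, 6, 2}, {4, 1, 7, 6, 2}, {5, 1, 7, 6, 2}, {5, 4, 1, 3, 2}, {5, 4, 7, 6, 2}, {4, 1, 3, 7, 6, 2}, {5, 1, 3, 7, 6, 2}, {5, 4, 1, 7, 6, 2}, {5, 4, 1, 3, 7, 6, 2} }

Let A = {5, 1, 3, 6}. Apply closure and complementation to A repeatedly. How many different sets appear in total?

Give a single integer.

X∖A={4, 7, 2}, int(X∖A)={4, 2}, hence cl(A)={5, 1, 3, 7, 6}
Orbit (k=closure, c=complement):
  1. A     = {5, 1, 3, 6}
  2. kA    = {5, 1, 3, 7, 6}
  3. cA    = {4, 7, 2}
  4. ckA   = {4, 2}
  5. kcA   = {4, 7, 6, 2}
  6. ckcA  = {5, 1, 3}
(closed under both — stop)

6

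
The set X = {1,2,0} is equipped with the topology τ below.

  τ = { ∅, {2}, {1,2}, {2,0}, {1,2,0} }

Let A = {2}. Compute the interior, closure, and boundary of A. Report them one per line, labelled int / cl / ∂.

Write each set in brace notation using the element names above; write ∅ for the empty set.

interior: largest open inside A is {2} (from ∅, {2})
cl via duality: int({1,0}) = ∅, so X∖∅ = {1,2,0}
cl∖int = {1,0}

int(A) = {2}
cl(A)  = {1,2,0}
∂A     = {1,0}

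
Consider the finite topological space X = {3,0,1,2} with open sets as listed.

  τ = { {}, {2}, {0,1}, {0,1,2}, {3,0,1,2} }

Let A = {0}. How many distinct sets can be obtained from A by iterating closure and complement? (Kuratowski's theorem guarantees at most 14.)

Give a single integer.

8

complement {3,1,2}; its interior {2}; cl(A) = X∖{2} = {3,0,1}
With k = closure, c = complement:
  1. A     = {0}
  2. kA    = {3,0,1}
  3. cA    = {3,1,2}
  4. ckA   = {2}
  5. kcA   = {3,0,1,2}
  6. kckA  = {3,2}
  7. ckcA  = {}
  8. ckckA = {0,1}
k, c of each give nothing new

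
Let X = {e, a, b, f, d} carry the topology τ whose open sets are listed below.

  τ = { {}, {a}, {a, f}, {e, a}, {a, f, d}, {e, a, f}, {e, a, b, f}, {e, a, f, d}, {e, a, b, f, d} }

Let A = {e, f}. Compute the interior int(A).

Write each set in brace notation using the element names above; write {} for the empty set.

{}

U open, U⊆A: {}. int(A) = ⋃ = {}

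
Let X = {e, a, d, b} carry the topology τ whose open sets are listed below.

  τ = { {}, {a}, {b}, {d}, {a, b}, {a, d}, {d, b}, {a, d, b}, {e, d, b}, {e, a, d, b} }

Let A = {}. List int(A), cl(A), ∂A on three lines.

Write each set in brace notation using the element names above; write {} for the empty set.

int(A) = {}
cl(A)  = {}
∂A     = {}

open subsets of A: {}; so int(A) = {}
closure: X∖int(X∖A) = X∖{e, a, d, b} = {}
∂A = {} minus {} = {}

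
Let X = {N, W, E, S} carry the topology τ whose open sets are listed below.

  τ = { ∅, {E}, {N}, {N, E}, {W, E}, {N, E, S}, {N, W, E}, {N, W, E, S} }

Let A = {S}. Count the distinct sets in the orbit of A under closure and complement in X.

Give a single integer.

cl via duality: int({N, W, E}) = {N, W, E}, so X∖{N, W, E} = {S}
Write k for closure, c for complement:
  1. A     = {S}
  2. cA    = {N, W, E}
  3. kcA   = {N, W, E, S}
  4. ckcA  = ∅
applying k or c yields no new set

4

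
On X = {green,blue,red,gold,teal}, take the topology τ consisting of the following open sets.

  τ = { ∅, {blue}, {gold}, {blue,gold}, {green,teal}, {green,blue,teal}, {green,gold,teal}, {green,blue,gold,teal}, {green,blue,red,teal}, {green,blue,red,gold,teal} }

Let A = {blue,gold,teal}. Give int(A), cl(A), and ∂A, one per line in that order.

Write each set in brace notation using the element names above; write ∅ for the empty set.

open subsets of A: ∅, {gold}, {blue}, {blue,gold}; so int(A) = {blue,gold}
closure: X∖int(X∖A) = X∖∅ = {green,blue,red,gold,teal}
∂A = {green,blue,red,gold,teal} minus {blue,gold} = {green,red,teal}

int(A) = {blue,gold}
cl(A)  = {green,blue,red,gold,teal}
∂A     = {green,red,teal}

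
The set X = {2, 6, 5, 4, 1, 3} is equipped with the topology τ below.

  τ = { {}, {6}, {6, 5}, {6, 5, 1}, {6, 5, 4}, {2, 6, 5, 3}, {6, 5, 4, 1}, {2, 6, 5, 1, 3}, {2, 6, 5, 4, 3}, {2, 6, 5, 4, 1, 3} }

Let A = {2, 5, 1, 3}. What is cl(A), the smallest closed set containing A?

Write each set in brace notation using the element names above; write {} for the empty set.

complement {6, 4}; its interior {6}; cl(A) = X∖{6} = {2, 5, 4, 1, 3}

{2, 5, 4, 1, 3}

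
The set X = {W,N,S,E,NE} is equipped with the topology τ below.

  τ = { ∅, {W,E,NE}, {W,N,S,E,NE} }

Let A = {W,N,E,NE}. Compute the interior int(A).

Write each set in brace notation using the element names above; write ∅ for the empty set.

U open, U⊆A: ∅, {W,E,NE}. int(A) = ⋃ = {W,E,NE}

{W,E,NE}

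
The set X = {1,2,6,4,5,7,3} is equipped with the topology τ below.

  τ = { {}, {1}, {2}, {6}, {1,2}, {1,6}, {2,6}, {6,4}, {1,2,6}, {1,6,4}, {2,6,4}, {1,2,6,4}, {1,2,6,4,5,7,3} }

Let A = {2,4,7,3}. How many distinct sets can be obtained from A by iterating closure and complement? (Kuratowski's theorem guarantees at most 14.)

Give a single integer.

complement {1,6,5}; its interior {1,6}; cl(A) = X∖{1,6} = {2,4,5,7,3}
With k = closure, c = complement:
  1. A     = {2,4,7,3}
  2. kA    = {2,4,5,7,3}
  3. cA    = {1,6,5}
  4. ckA   = {1,6}
  5. kcA   = {1,6,4,5,7,3}
  6. ckcA  = {2}
  7. kckcA = {2,5,7,3}
  8. ckckcA = {1,6,4}
k, c of each give nothing new

8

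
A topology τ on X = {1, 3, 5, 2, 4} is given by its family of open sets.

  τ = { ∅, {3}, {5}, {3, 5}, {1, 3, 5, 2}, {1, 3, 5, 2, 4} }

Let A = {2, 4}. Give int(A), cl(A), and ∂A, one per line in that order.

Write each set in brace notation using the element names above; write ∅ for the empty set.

int(A) = ∅
cl(A)  = {1, 2, 4}
∂A     = {1, 2, 4}

interior: largest open inside A is ∅ (from ∅)
cl via duality: int({1, 3, 5}) = {3, 5}, so X∖{3, 5} = {1, 2, 4}
cl∖int = {1, 2, 4}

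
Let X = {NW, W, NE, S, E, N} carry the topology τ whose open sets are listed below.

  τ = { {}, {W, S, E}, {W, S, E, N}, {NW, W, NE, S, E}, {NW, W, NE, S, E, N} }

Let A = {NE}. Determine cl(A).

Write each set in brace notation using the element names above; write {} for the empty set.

complement {NW, W, S, E, N}; its interior {W, S, E, N}; cl(A) = X∖{W, S, E, N} = {NW, NE}

{NW, NE}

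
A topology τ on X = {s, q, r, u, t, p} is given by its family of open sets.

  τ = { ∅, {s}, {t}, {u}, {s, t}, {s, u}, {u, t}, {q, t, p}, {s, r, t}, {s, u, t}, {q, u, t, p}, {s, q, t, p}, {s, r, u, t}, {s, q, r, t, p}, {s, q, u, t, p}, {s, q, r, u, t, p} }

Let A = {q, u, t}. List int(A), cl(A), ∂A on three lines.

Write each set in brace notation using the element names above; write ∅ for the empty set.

interior: largest open inside A is {u, t} (from ∅, {t}, {u}, {u, t})
cl via duality: int({s, r, p}) = {s}, so X∖{s} = {q, r, u, t, p}
cl∖int = {q, r, p}

int(A) = {u, t}
cl(A)  = {q, r, u, t, p}
∂A     = {q, r, p}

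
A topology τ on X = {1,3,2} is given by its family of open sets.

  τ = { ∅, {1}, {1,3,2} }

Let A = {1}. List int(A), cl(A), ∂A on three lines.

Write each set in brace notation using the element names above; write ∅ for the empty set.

interior: largest open inside A is {1} (from ∅, {1})
cl via duality: int({3,2}) = ∅, so X∖∅ = {1,3,2}
cl∖int = {3,2}

int(A) = {1}
cl(A)  = {1,3,2}
∂A     = {3,2}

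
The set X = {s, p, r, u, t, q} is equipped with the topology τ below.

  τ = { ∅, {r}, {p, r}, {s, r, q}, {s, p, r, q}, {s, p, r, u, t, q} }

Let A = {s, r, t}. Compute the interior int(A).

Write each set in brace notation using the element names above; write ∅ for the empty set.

{r}

opens ⊆ A: ∅, {r}; union → int = {r}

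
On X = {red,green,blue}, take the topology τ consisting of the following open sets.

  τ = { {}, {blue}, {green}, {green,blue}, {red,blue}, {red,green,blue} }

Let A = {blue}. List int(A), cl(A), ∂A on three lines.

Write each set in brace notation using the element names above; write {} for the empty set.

int(A) = {blue}
cl(A)  = {red,blue}
∂A     = {red}

interior: largest open inside A is {blue} (from {}, {blue})
cl via duality: int({red,green}) = {green}, so X∖{green} = {red,blue}
cl∖int = {red}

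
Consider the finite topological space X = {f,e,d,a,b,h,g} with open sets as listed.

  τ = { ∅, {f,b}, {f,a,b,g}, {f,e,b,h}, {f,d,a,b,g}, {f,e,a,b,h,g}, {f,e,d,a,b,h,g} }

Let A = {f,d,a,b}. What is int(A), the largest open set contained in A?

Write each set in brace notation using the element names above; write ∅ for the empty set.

{f,b}

interior: largest open inside A is {f,b} (from ∅, {f,b})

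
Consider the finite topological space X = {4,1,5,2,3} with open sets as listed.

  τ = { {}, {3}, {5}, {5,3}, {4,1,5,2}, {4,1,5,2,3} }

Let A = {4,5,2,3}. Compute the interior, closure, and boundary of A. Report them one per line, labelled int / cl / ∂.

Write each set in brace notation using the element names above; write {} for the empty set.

open subsets of A: {}, {5}, {3}, {5,3}; so int(A) = {5,3}
closure: X∖int(X∖A) = X∖{} = {4,1,5,2,3}
∂A = {4,1,5,2,3} minus {5,3} = {4,1,2}

int(A) = {5,3}
cl(A)  = {4,1,5,2,3}
∂A     = {4,1,2}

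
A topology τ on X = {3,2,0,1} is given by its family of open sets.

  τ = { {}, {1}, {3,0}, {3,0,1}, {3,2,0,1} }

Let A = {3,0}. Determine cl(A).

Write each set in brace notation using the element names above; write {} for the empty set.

{3,2,0}

X∖A={2,1}, int(X∖A)={1}, hence cl(A)={3,2,0}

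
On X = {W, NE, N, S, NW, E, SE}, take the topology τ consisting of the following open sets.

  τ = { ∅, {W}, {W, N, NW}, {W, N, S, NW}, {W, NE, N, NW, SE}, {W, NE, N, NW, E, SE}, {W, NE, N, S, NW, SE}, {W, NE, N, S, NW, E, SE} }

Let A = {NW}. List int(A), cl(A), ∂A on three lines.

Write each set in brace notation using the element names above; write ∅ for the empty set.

U open, U⊆A: ∅. int(A) = ⋃ = ∅
X∖A={W, NE, N, S, E, SE}, int(X∖A)={W}, hence cl(A)={NE, N, S, NW, E, SE}
∂A: remove int from cl → {NE, N, S, NW, E, SE}

int(A) = ∅
cl(A)  = {NE, N, S, NW, E, SE}
∂A     = {NE, N, S, NW, E, SE}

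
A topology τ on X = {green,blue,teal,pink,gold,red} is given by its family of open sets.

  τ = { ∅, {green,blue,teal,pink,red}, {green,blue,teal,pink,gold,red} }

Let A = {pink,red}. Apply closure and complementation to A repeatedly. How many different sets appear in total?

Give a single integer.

complement {green,blue,teal,gold}; its interior ∅; cl(A) = X∖∅ = {green,blue,teal,pink,gold,red}
With k = closure, c = complement:
  1. A     = {pink,red}
  2. kA    = {green,blue,teal,pink,gold,red}
  3. cA    = {green,blue,teal,gold}
  4. ckA   = ∅
k, c of each give nothing new

4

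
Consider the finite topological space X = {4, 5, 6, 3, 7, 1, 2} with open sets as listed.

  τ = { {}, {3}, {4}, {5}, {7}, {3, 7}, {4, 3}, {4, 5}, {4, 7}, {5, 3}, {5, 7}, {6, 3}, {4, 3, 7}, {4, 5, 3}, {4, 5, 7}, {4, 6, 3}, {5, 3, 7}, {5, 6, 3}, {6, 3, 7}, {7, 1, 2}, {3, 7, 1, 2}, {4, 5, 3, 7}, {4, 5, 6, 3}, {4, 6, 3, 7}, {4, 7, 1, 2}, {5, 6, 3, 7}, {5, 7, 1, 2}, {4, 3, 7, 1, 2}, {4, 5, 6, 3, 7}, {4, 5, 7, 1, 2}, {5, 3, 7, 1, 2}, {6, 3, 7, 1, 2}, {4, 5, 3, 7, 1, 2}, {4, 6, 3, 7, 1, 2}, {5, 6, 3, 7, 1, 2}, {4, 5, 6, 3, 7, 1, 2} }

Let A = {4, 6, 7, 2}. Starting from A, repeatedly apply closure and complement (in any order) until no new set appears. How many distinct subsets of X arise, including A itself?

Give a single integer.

8

cl via duality: int({5, 3, 1}) = {5, 3}, so X∖{5, 3} = {4, 6, 7, 1, 2}
Write k for closure, c for complement:
  1. A     = {4, 6, 7, 2}
  2. kA    = {4, 6, 7, 1, 2}
  3. cA    = {5, 3, 1}
  4. ckA   = {5, 3}
  5. kcA   = {5, 6, 3, 1, 2}
  6. kckA  = {5, 6, 3}
  7. ckcA  = {4, 7}
  8. ckckA = {4, 7, 1, 2}
applying k or c yields no new set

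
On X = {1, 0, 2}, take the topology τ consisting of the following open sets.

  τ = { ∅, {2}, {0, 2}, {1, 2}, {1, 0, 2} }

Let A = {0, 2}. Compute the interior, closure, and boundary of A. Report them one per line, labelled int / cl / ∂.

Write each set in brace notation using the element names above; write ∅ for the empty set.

interior: largest open inside A is {0, 2} (from ∅, {2}, {0, 2})
cl via duality: int({1}) = ∅, so X∖∅ = {1, 0, 2}
cl∖int = {1}

int(A) = {0, 2}
cl(A)  = {1, 0, 2}
∂A     = {1}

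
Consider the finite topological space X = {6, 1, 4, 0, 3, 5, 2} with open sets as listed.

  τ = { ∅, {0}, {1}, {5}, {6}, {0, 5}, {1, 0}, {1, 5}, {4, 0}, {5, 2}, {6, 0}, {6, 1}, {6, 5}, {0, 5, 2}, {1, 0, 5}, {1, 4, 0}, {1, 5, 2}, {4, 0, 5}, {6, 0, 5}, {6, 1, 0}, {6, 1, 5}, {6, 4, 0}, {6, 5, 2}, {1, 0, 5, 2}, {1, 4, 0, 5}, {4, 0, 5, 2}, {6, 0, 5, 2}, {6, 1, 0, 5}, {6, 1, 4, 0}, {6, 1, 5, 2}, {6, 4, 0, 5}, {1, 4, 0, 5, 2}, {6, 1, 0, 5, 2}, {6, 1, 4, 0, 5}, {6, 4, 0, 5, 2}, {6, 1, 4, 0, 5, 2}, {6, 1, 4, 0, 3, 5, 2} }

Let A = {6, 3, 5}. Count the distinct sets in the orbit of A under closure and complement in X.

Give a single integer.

complement {1, 4, 0, 2}; its interior {1, 4, 0}; cl(A) = X∖{1, 4, 0} = {6, 3, 5, 2}
With k = closure, c = complement:
  1. A     = {6, 3, 5}
  2. kA    = {6, 3, 5, 2}
  3. cA    = {1, 4, 0, 2}
  4. ckA   = {1, 4, 0}
  5. kcA   = {1, 4, 0, 3, 2}
  6. kckA  = {1, 4, 0, 3}
  7. ckcA  = {6, 5}
  8. ckckA = {6, 5, 2}
k, c of each give nothing new

8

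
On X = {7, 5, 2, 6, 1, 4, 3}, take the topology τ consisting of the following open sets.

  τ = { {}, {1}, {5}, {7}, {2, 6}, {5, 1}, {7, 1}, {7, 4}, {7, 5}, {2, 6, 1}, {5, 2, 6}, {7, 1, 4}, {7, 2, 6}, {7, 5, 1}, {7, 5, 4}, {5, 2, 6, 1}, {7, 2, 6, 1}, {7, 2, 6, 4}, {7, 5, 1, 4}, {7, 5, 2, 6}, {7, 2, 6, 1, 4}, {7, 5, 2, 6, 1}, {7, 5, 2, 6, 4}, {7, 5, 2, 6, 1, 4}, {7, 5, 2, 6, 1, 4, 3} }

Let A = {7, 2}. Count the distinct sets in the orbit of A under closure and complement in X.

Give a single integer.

12

closure: X∖int(X∖A) = X∖{5, 1} = {7, 2, 6, 4, 3}
Let k=closure and c=complement:
  1. A     = {7, 2}
  2. kA    = {7, 2, 6, 4, 3}
  3. cA    = {5, 6, 1, 4, 3}
  4. ckA   = {5, 1}
  5. kcA   = {5, 2, 6, 1, 4, 3}
  6. kckA  = {5, 1, 3}
  7. ckcA  = {7}
  8. ckckA = {7, 2, 6, 4}
  9. kckcA = {7, 4, 3}
  10. ckckcA = {5, 2, 6, 1}
  11. kckckcA = {5, 2, 6, 1, 3}
  12. ckckckcA = {7, 4}
— saturated at 12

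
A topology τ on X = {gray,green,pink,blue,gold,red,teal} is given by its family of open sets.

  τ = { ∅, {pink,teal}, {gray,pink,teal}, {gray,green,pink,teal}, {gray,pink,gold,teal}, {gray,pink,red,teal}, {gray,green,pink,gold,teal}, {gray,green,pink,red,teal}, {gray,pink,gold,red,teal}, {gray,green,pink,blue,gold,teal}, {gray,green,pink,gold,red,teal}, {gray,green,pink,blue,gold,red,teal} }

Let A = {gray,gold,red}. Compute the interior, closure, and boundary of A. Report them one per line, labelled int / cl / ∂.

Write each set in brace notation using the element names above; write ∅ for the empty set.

U open, U⊆A: ∅. int(A) = ⋃ = ∅
X∖A={green,pink,blue,teal}, int(X∖A)={pink,teal}, hence cl(A)={gray,green,blue,gold,red}
∂A: remove int from cl → {gray,green,blue,gold,red}

int(A) = ∅
cl(A)  = {gray,green,blue,gold,red}
∂A     = {gray,green,blue,gold,red}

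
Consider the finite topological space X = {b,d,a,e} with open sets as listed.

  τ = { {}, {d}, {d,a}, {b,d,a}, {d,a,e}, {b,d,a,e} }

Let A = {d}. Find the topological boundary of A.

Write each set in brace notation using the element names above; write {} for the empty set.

opens ⊆ A: {}, {d}; union → int = {d}
complement {b,a,e}; its interior {}; cl(A) = X∖{} = {b,d,a,e}
boundary = {b,d,a,e} ∖ {d} = {b,a,e}

{b,a,e}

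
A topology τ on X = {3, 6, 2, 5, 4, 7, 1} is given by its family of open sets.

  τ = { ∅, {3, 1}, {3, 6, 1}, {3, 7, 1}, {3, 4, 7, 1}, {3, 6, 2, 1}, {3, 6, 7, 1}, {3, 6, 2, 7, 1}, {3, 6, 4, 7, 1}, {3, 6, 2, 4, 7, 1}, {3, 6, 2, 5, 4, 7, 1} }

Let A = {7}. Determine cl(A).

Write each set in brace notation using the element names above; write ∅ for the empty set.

X∖A={3, 6, 2, 5, 4, 1}, int(X∖A)={3, 6, 2, 1}, hence cl(A)={5, 4, 7}

{5, 4, 7}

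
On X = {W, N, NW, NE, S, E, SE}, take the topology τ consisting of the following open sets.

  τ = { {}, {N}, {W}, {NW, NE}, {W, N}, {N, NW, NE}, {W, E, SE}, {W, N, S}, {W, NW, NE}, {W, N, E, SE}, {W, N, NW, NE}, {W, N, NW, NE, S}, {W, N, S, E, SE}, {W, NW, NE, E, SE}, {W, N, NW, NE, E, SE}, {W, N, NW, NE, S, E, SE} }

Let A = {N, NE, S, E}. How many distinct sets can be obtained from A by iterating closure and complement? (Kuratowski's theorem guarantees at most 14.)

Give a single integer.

cl via duality: int({W, NW, SE}) = {W}, so X∖{W} = {N, NW, NE, S, E, SE}
Write k for closure, c for complement:
  1. A     = {N, NE, S, E}
  2. kA    = {N, NW, NE, S, E, SE}
  3. cA    = {W, NW, SE}
  4. ckA   = {W}
  5. kcA   = {W, NW, NE, S, E, SE}
  6. kckA  = {W, S, E, SE}
  7. ckcA  = {N}
  8. ckckA = {N, NW, NE}
  9. kckcA = {N, S}
  10. kckckA = {N, NW, NE, S}
  11. ckckcA = {W, NW, NE, E, SE}
  12. ckckckA = {W, E, SE}
applying k or c yields no new set

12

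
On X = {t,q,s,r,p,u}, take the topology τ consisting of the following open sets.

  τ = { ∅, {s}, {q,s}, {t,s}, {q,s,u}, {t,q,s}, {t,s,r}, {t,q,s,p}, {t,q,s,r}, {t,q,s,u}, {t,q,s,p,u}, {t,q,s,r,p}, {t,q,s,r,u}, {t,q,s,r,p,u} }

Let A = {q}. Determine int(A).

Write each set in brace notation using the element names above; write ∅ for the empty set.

interior: largest open inside A is ∅ (from ∅)

∅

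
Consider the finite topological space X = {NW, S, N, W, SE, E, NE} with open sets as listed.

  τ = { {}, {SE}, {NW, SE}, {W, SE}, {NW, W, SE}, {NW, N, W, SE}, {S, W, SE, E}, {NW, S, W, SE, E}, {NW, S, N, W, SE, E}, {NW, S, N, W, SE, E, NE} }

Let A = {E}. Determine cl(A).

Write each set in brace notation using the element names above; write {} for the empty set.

closure: X∖int(X∖A) = X∖{NW, N, W, SE} = {S, E, NE}

{S, E, NE}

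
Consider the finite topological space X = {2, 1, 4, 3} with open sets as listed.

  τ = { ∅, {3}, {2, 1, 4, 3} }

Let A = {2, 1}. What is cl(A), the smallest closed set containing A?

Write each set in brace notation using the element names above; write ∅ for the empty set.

complement {4, 3}; its interior {3}; cl(A) = X∖{3} = {2, 1, 4}

{2, 1, 4}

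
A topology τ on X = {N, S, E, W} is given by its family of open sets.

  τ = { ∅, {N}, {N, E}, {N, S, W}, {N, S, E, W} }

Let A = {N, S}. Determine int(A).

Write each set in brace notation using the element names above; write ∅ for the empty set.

interior: largest open inside A is {N} (from ∅, {N})

{N}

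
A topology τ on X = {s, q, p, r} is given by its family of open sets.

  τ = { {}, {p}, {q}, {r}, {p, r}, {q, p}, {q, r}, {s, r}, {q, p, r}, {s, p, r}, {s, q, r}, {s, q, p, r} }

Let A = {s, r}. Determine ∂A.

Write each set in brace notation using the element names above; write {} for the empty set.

{}

opens ⊆ A: {}, {r}, {s, r}; union → int = {s, r}
complement {q, p}; its interior {q, p}; cl(A) = X∖{q, p} = {s, r}
boundary = {s, r} ∖ {s, r} = {}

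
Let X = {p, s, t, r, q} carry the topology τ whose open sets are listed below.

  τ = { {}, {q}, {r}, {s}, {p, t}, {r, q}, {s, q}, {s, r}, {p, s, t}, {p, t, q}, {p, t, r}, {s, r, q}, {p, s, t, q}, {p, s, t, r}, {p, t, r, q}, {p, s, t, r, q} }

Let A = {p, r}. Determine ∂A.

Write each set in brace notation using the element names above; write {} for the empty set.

U open, U⊆A: {}, {r}. int(A) = ⋃ = {r}
X∖A={s, t, q}, int(X∖A)={s, q}, hence cl(A)={p, t, r}
∂A: remove int from cl → {p, t}

{p, t}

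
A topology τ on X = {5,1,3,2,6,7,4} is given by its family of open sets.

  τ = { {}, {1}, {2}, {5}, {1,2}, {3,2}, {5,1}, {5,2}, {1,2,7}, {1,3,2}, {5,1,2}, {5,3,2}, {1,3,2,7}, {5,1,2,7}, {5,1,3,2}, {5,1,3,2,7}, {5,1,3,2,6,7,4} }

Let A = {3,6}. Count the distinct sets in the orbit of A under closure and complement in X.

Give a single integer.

cl via duality: int({5,1,2,7,4}) = {5,1,2,7}, so X∖{5,1,2,7} = {3,6,4}
Write k for closure, c for complement:
  1. A     = {3,6}
  2. kA    = {3,6,4}
  3. cA    = {5,1,2,7,4}
  4. ckA   = {5,1,2,7}
  5. kcA   = {5,1,3,2,6,7,4}
  6. ckcA  = {}
applying k or c yields no new set

6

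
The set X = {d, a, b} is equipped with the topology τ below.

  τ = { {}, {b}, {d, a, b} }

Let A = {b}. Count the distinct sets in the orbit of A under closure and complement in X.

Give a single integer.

4

cl via duality: int({d, a}) = {}, so X∖{} = {d, a, b}
Write k for closure, c for complement:
  1. A     = {b}
  2. kA    = {d, a, b}
  3. cA    = {d, a}
  4. ckA   = {}
applying k or c yields no new set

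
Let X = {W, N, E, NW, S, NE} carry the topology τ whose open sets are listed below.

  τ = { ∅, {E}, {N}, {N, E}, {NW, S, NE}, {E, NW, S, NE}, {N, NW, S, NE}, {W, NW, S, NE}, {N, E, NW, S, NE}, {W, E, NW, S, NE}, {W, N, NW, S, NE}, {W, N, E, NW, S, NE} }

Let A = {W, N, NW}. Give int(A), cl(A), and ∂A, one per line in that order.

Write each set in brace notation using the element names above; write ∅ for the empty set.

int(A) = {N}
cl(A)  = {W, N, NW, S, NE}
∂A     = {W, NW, S, NE}

opens ⊆ A: ∅, {N}; union → int = {N}
complement {E, S, NE}; its interior {E}; cl(A) = X∖{E} = {W, N, NW, S, NE}
boundary = {W, N, NW, S, NE} ∖ {N} = {W, NW, S, NE}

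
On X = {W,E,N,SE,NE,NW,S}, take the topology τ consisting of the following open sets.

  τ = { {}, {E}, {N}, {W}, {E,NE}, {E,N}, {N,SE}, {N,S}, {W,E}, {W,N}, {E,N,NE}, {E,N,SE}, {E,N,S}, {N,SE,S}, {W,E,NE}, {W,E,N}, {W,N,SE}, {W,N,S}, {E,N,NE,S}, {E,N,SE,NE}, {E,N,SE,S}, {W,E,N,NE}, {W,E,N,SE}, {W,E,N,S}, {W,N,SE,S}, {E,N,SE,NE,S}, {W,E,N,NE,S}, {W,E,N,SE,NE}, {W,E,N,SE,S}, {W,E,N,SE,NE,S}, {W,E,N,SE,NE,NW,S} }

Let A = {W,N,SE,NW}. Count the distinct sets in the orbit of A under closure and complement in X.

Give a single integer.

closure: X∖int(X∖A) = X∖{E,NE} = {W,N,SE,NW,S}
Let k=closure and c=complement:
  1. A     = {W,N,SE,NW}
  2. kA    = {W,N,SE,NW,S}
  3. cA    = {E,NE,S}
  4. ckA   = {E,NE}
  5. kcA   = {E,NE,NW,S}
  6. kckA  = {E,NE,NW}
  7. ckcA  = {W,N,SE}
  8. ckckA = {W,N,SE,S}
— saturated at 8

8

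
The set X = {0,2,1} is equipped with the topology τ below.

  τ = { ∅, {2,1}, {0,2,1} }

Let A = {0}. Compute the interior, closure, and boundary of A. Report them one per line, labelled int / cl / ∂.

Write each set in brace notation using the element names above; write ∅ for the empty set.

int(A) = ∅
cl(A)  = {0}
∂A     = {0}

U open, U⊆A: ∅. int(A) = ⋃ = ∅
X∖A={2,1}, int(X∖A)={2,1}, hence cl(A)={0}
∂A: remove int from cl → {0}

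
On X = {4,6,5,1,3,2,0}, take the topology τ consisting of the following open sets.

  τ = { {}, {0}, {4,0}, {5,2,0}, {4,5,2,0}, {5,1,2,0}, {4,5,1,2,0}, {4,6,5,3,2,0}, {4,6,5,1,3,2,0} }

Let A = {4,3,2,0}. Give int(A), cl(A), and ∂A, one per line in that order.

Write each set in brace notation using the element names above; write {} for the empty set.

int(A) = {4,0}
cl(A)  = {4,6,5,1,3,2,0}
∂A     = {6,5,1,3,2}

open subsets of A: {}, {0}, {4,0}; so int(A) = {4,0}
closure: X∖int(X∖A) = X∖{} = {4,6,5,1,3,2,0}
∂A = {4,6,5,1,3,2,0} minus {4,0} = {6,5,1,3,2}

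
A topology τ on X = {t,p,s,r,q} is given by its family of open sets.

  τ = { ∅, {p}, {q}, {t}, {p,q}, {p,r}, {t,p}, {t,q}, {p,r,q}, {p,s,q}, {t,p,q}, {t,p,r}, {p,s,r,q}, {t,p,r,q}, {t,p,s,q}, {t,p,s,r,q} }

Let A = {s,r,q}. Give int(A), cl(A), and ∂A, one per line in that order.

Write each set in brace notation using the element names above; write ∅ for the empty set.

interior: largest open inside A is {q} (from ∅, {q})
cl via duality: int({t,p}) = {t,p}, so X∖{t,p} = {s,r,q}
cl∖int = {s,r}

int(A) = {q}
cl(A)  = {s,r,q}
∂A     = {s,r}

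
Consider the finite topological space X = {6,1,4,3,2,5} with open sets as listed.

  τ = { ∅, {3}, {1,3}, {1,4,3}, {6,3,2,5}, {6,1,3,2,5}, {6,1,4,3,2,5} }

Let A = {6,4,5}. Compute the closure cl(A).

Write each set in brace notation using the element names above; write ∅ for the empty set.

complement {1,3,2}; its interior {1,3}; cl(A) = X∖{1,3} = {6,4,2,5}

{6,4,2,5}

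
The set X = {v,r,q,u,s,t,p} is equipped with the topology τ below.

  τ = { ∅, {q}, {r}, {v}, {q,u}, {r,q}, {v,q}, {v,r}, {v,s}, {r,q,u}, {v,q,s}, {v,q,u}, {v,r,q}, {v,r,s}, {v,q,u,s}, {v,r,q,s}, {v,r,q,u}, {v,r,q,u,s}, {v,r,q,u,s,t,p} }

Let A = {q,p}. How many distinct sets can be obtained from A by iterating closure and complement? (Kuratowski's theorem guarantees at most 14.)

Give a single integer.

X∖A={v,r,u,s,t}, int(X∖A)={v,r,s}, hence cl(A)={q,u,t,p}
Orbit (k=closure, c=complement):
  1. A     = {q,p}
  2. kA    = {q,u,t,p}
  3. cA    = {v,r,u,s,t}
  4. ckA   = {v,r,s}
  5. kcA   = {v,r,u,s,t,p}
  6. kckA  = {v,r,s,t,p}
  7. ckcA  = {q}
  8. ckckA = {q,u}
(closed under both — stop)

8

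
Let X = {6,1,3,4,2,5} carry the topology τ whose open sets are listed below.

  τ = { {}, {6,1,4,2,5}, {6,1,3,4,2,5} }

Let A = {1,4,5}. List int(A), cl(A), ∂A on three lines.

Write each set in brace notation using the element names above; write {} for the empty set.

U open, U⊆A: {}. int(A) = ⋃ = {}
X∖A={6,3,2}, int(X∖A)={}, hence cl(A)={6,1,3,4,2,5}
∂A: remove int from cl → {6,1,3,4,2,5}

int(A) = {}
cl(A)  = {6,1,3,4,2,5}
∂A     = {6,1,3,4,2,5}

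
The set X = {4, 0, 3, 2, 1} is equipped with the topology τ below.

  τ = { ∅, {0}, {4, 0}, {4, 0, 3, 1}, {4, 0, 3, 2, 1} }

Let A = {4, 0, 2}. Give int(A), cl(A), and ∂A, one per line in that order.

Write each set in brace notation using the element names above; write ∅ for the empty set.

U open, U⊆A: ∅, {0}, {4, 0}. int(A) = ⋃ = {4, 0}
X∖A={3, 1}, int(X∖A)=∅, hence cl(A)={4, 0, 3, 2, 1}
∂A: remove int from cl → {3, 2, 1}

int(A) = {4, 0}
cl(A)  = {4, 0, 3, 2, 1}
∂A     = {3, 2, 1}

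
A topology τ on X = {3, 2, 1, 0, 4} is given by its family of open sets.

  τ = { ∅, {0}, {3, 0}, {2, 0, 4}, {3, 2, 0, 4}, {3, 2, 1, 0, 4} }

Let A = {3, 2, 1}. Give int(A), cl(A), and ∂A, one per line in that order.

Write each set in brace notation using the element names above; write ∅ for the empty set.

U open, U⊆A: ∅. int(A) = ⋃ = ∅
X∖A={0, 4}, int(X∖A)={0}, hence cl(A)={3, 2, 1, 4}
∂A: remove int from cl → {3, 2, 1, 4}

int(A) = ∅
cl(A)  = {3, 2, 1, 4}
∂A     = {3, 2, 1, 4}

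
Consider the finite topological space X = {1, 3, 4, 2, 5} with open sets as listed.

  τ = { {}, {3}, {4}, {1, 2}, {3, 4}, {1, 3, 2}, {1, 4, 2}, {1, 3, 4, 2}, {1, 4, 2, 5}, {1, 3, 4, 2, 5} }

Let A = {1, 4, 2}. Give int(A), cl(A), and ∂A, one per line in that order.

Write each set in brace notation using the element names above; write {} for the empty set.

int(A) = {1, 4, 2}
cl(A)  = {1, 4, 2, 5}
∂A     = {5}

interior: largest open inside A is {1, 4, 2} (from {}, {4}, {1, 2}, {1, 4, 2})
cl via duality: int({3, 5}) = {3}, so X∖{3} = {1, 4, 2, 5}
cl∖int = {5}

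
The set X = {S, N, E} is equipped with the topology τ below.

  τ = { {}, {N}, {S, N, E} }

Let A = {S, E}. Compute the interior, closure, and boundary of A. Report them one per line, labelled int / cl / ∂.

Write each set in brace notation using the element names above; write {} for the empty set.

int(A) = {}
cl(A)  = {S, E}
∂A     = {S, E}

opens ⊆ A: {}; union → int = {}
complement {N}; its interior {N}; cl(A) = X∖{N} = {S, E}
boundary = {S, E} ∖ {} = {S, E}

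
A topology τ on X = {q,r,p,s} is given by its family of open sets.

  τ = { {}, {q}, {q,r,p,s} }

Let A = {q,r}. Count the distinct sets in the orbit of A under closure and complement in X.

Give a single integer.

6

cl via duality: int({p,s}) = {}, so X∖{} = {q,r,p,s}
Write k for closure, c for complement:
  1. A     = {q,r}
  2. kA    = {q,r,p,s}
  3. cA    = {p,s}
  4. ckA   = {}
  5. kcA   = {r,p,s}
  6. ckcA  = {q}
applying k or c yields no new set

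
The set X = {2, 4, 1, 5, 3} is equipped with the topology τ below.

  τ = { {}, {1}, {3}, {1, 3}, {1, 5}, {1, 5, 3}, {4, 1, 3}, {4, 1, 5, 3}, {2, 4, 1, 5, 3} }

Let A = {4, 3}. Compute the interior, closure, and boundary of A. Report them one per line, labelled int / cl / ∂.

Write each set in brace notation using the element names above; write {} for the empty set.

int(A) = {3}
cl(A)  = {2, 4, 3}
∂A     = {2, 4}

interior: largest open inside A is {3} (from {}, {3})
cl via duality: int({2, 1, 5}) = {1, 5}, so X∖{1, 5} = {2, 4, 3}
cl∖int = {2, 4}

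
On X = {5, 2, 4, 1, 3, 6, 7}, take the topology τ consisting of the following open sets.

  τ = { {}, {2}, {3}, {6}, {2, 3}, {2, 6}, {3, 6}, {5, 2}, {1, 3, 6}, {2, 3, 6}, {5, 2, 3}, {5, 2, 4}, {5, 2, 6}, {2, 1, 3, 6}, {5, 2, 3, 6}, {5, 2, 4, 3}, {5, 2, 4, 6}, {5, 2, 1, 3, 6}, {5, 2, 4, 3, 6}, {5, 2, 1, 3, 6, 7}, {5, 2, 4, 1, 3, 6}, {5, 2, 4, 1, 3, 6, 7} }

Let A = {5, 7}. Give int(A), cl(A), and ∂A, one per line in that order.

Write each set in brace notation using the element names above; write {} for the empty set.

int(A) = {}
cl(A)  = {5, 4, 7}
∂A     = {5, 4, 7}

interior: largest open inside A is {} (from {})
cl via duality: int({2, 4, 1, 3, 6}) = {2, 1, 3, 6}, so X∖{2, 1, 3, 6} = {5, 4, 7}
cl∖int = {5, 4, 7}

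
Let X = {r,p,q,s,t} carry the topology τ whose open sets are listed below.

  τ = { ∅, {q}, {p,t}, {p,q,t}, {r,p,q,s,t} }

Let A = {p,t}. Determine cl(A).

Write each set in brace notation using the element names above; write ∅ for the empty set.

{r,p,s,t}

cl via duality: int({r,q,s}) = {q}, so X∖{q} = {r,p,s,t}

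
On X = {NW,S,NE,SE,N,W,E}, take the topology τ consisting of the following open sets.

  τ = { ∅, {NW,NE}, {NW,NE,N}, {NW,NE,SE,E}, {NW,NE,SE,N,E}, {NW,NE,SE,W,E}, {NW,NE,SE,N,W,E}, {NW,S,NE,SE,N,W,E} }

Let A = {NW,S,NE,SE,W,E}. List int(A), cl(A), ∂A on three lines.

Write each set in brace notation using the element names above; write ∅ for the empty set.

opens ⊆ A: ∅, {NW,NE}, {NW,NE,SE,E}, {NW,NE,SE,W,E}; union → int = {NW,NE,SE,W,E}
complement {N}; its interior ∅; cl(A) = X∖∅ = {NW,S,NE,SE,N,W,E}
boundary = {NW,S,NE,SE,N,W,E} ∖ {NW,NE,SE,W,E} = {S,N}

int(A) = {NW,NE,SE,W,E}
cl(A)  = {NW,S,NE,SE,N,W,E}
∂A     = {S,N}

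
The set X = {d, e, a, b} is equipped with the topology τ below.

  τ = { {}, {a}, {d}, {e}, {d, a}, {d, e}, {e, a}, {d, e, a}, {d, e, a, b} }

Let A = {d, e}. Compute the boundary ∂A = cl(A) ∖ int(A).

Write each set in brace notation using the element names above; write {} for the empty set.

interior: largest open inside A is {d, e} (from {}, {e}, {d}, {d, e})
cl via duality: int({a, b}) = {a}, so X∖{a} = {d, e, b}
cl∖int = {b}

{b}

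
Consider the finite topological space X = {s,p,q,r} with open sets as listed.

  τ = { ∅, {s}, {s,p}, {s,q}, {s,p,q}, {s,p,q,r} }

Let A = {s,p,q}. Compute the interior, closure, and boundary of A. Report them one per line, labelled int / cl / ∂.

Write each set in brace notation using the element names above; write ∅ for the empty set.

int(A) = {s,p,q}
cl(A)  = {s,p,q,r}
∂A     = {r}

open subsets of A: ∅, {s}, {s,q}, {s,p}, {s,p,q}; so int(A) = {s,p,q}
closure: X∖int(X∖A) = X∖∅ = {s,p,q,r}
∂A = {s,p,q,r} minus {s,p,q} = {r}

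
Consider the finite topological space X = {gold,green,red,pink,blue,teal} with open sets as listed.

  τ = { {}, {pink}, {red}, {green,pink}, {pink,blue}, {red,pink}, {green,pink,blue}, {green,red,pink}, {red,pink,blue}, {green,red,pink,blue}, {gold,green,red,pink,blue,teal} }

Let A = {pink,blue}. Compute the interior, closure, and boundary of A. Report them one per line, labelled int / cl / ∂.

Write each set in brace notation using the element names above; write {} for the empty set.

int(A) = {pink,blue}
cl(A)  = {gold,green,pink,blue,teal}
∂A     = {gold,green,teal}

interior: largest open inside A is {pink,blue} (from {}, {pink}, {pink,blue})
cl via duality: int({gold,green,red,teal}) = {red}, so X∖{red} = {gold,green,pink,blue,teal}
cl∖int = {gold,green,teal}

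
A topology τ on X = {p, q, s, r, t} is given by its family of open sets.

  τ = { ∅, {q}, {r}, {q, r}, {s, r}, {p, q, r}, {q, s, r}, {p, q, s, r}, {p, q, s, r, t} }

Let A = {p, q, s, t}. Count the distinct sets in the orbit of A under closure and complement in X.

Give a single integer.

cl via duality: int({r}) = {r}, so X∖{r} = {p, q, s, t}
Write k for closure, c for complement:
  1. A     = {p, q, s, t}
  2. cA    = {r}
  3. kcA   = {p, s, r, t}
  4. ckcA  = {q}
  5. kckcA = {p, q, t}
  6. ckckcA = {s, r}
applying k or c yields no new set

6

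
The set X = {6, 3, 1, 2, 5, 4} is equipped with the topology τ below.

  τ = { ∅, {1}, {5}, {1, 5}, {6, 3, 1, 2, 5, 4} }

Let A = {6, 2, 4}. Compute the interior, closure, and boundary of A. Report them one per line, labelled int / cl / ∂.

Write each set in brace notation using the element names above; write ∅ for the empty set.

int(A) = ∅
cl(A)  = {6, 3, 2, 4}
∂A     = {6, 3, 2, 4}

open subsets of A: ∅; so int(A) = ∅
closure: X∖int(X∖A) = X∖{1, 5} = {6, 3, 2, 4}
∂A = {6, 3, 2, 4} minus ∅ = {6, 3, 2, 4}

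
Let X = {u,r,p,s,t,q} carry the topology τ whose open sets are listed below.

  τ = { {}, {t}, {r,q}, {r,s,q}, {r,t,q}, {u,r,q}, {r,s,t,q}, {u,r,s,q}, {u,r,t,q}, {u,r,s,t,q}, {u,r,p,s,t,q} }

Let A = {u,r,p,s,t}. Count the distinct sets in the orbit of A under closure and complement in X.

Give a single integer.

cl via duality: int({q}) = {}, so X∖{} = {u,r,p,s,t,q}
Write k for closure, c for complement:
  1. A     = {u,r,p,s,t}
  2. kA    = {u,r,p,s,t,q}
  3. cA    = {q}
  4. ckA   = {}
  5. kcA   = {u,r,p,s,q}
  6. ckcA  = {t}
  7. kckcA = {p,t}
  8. ckckcA = {u,r,s,q}
applying k or c yields no new set

8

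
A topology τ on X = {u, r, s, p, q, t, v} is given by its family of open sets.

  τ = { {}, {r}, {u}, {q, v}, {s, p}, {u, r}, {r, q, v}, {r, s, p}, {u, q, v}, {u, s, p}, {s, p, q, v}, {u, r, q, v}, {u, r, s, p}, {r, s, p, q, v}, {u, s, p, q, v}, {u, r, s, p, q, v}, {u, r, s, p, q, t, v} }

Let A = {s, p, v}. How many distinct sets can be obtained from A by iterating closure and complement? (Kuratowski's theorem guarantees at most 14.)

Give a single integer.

cl via duality: int({u, r, q, t}) = {u, r}, so X∖{u, r} = {s, p, q, t, v}
Write k for closure, c for complement:
  1. A     = {s, p, v}
  2. kA    = {s, p, q, t, v}
  3. cA    = {u, r, q, t}
  4. ckA   = {u, r}
  5. kcA   = {u, r, q, t, v}
  6. kckA  = {u, r, t}
  7. ckcA  = {s, p}
  8. ckckA = {s, p, q, v}
  9. kckcA = {s, p, t}
  10. ckckcA = {u, r, q, v}
applying k or c yields no new set

10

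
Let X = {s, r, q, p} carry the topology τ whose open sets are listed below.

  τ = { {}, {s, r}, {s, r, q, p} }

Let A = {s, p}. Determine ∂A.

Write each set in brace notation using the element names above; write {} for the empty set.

open subsets of A: {}; so int(A) = {}
closure: X∖int(X∖A) = X∖{} = {s, r, q, p}
∂A = {s, r, q, p} minus {} = {s, r, q, p}

{s, r, q, p}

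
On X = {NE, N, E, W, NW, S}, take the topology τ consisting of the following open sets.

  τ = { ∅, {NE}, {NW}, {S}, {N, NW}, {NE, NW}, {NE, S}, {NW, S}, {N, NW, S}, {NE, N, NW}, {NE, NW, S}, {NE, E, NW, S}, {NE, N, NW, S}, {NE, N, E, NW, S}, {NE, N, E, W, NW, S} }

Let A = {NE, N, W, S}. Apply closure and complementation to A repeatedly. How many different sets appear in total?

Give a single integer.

8

closure: X∖int(X∖A) = X∖{NW} = {NE, N, E, W, S}
Let k=closure and c=complement:
  1. A     = {NE, N, W, S}
  2. kA    = {NE, N, E, W, S}
  3. cA    = {E, NW}
  4. ckA   = {NW}
  5. kcA   = {N, E, W, NW}
  6. ckcA  = {NE, S}
  7. kckcA = {NE, E, W, S}
  8. ckckcA = {N, NW}
— saturated at 8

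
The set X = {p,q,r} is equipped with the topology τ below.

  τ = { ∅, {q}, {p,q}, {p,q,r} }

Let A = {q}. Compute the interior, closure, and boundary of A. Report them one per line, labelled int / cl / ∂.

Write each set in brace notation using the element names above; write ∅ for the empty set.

int(A) = {q}
cl(A)  = {p,q,r}
∂A     = {p,r}

U open, U⊆A: ∅, {q}. int(A) = ⋃ = {q}
X∖A={p,r}, int(X∖A)=∅, hence cl(A)={p,q,r}
∂A: remove int from cl → {p,r}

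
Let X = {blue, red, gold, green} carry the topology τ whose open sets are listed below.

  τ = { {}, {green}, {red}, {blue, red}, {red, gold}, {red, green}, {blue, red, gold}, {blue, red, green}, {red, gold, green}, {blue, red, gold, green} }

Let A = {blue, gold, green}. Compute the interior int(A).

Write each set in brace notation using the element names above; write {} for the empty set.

{green}

open subsets of A: {}, {green}; so int(A) = {green}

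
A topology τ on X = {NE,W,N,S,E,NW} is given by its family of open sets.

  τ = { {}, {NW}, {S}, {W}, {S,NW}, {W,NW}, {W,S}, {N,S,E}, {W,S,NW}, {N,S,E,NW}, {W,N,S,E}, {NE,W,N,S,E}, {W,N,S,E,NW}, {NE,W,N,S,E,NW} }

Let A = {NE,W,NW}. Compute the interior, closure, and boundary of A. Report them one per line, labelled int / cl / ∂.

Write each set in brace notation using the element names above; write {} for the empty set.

int(A) = {W,NW}
cl(A)  = {NE,W,NW}
∂A     = {NE}

opens ⊆ A: {}, {NW}, {W}, {W,NW}; union → int = {W,NW}
complement {N,S,E}; its interior {N,S,E}; cl(A) = X∖{N,S,E} = {NE,W,NW}
boundary = {NE,W,NW} ∖ {W,NW} = {NE}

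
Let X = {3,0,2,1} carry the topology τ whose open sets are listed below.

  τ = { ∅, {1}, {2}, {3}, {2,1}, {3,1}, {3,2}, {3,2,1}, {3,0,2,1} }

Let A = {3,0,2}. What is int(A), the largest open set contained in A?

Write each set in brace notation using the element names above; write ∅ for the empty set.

{3,2}

open subsets of A: ∅, {2}, {3}, {3,2}; so int(A) = {3,2}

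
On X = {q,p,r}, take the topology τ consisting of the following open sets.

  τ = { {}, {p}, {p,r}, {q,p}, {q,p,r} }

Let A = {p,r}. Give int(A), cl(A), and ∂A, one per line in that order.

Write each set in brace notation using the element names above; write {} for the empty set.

int(A) = {p,r}
cl(A)  = {q,p,r}
∂A     = {q}

open subsets of A: {}, {p}, {p,r}; so int(A) = {p,r}
closure: X∖int(X∖A) = X∖{} = {q,p,r}
∂A = {q,p,r} minus {p,r} = {q}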